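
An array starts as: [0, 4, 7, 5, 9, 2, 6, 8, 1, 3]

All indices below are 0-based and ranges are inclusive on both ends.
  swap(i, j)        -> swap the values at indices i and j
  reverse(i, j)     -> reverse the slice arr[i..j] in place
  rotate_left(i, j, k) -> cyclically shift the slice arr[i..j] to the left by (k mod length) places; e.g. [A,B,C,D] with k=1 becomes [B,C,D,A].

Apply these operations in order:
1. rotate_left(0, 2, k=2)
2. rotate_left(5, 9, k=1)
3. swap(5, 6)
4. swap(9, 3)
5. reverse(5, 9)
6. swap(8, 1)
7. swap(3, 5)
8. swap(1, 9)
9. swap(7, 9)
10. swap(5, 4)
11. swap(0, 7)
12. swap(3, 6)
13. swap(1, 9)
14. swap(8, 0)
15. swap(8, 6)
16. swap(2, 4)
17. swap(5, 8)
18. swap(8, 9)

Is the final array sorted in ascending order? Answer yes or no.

Answer: yes

Derivation:
After 1 (rotate_left(0, 2, k=2)): [7, 0, 4, 5, 9, 2, 6, 8, 1, 3]
After 2 (rotate_left(5, 9, k=1)): [7, 0, 4, 5, 9, 6, 8, 1, 3, 2]
After 3 (swap(5, 6)): [7, 0, 4, 5, 9, 8, 6, 1, 3, 2]
After 4 (swap(9, 3)): [7, 0, 4, 2, 9, 8, 6, 1, 3, 5]
After 5 (reverse(5, 9)): [7, 0, 4, 2, 9, 5, 3, 1, 6, 8]
After 6 (swap(8, 1)): [7, 6, 4, 2, 9, 5, 3, 1, 0, 8]
After 7 (swap(3, 5)): [7, 6, 4, 5, 9, 2, 3, 1, 0, 8]
After 8 (swap(1, 9)): [7, 8, 4, 5, 9, 2, 3, 1, 0, 6]
After 9 (swap(7, 9)): [7, 8, 4, 5, 9, 2, 3, 6, 0, 1]
After 10 (swap(5, 4)): [7, 8, 4, 5, 2, 9, 3, 6, 0, 1]
After 11 (swap(0, 7)): [6, 8, 4, 5, 2, 9, 3, 7, 0, 1]
After 12 (swap(3, 6)): [6, 8, 4, 3, 2, 9, 5, 7, 0, 1]
After 13 (swap(1, 9)): [6, 1, 4, 3, 2, 9, 5, 7, 0, 8]
After 14 (swap(8, 0)): [0, 1, 4, 3, 2, 9, 5, 7, 6, 8]
After 15 (swap(8, 6)): [0, 1, 4, 3, 2, 9, 6, 7, 5, 8]
After 16 (swap(2, 4)): [0, 1, 2, 3, 4, 9, 6, 7, 5, 8]
After 17 (swap(5, 8)): [0, 1, 2, 3, 4, 5, 6, 7, 9, 8]
After 18 (swap(8, 9)): [0, 1, 2, 3, 4, 5, 6, 7, 8, 9]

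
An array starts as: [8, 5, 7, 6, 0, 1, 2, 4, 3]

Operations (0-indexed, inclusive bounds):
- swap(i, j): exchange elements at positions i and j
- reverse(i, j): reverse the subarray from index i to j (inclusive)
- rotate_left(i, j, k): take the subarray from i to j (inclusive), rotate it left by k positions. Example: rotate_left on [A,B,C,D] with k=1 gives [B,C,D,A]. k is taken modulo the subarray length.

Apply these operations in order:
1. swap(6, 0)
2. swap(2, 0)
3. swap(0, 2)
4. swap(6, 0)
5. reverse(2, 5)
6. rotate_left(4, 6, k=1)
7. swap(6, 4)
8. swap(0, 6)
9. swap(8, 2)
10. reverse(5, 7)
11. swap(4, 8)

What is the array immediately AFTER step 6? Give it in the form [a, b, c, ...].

After 1 (swap(6, 0)): [2, 5, 7, 6, 0, 1, 8, 4, 3]
After 2 (swap(2, 0)): [7, 5, 2, 6, 0, 1, 8, 4, 3]
After 3 (swap(0, 2)): [2, 5, 7, 6, 0, 1, 8, 4, 3]
After 4 (swap(6, 0)): [8, 5, 7, 6, 0, 1, 2, 4, 3]
After 5 (reverse(2, 5)): [8, 5, 1, 0, 6, 7, 2, 4, 3]
After 6 (rotate_left(4, 6, k=1)): [8, 5, 1, 0, 7, 2, 6, 4, 3]

Answer: [8, 5, 1, 0, 7, 2, 6, 4, 3]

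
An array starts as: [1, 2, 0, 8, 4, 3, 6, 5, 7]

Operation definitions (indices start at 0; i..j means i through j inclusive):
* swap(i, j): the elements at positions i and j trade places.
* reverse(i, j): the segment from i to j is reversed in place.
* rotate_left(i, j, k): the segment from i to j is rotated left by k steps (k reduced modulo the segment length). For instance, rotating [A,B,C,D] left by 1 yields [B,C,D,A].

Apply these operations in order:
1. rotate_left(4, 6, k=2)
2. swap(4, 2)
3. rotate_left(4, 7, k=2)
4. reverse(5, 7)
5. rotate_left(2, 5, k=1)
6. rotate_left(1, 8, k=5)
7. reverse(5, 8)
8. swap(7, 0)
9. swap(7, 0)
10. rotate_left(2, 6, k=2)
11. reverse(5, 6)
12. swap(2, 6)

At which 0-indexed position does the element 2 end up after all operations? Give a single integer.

After 1 (rotate_left(4, 6, k=2)): [1, 2, 0, 8, 6, 4, 3, 5, 7]
After 2 (swap(4, 2)): [1, 2, 6, 8, 0, 4, 3, 5, 7]
After 3 (rotate_left(4, 7, k=2)): [1, 2, 6, 8, 3, 5, 0, 4, 7]
After 4 (reverse(5, 7)): [1, 2, 6, 8, 3, 4, 0, 5, 7]
After 5 (rotate_left(2, 5, k=1)): [1, 2, 8, 3, 4, 6, 0, 5, 7]
After 6 (rotate_left(1, 8, k=5)): [1, 0, 5, 7, 2, 8, 3, 4, 6]
After 7 (reverse(5, 8)): [1, 0, 5, 7, 2, 6, 4, 3, 8]
After 8 (swap(7, 0)): [3, 0, 5, 7, 2, 6, 4, 1, 8]
After 9 (swap(7, 0)): [1, 0, 5, 7, 2, 6, 4, 3, 8]
After 10 (rotate_left(2, 6, k=2)): [1, 0, 2, 6, 4, 5, 7, 3, 8]
After 11 (reverse(5, 6)): [1, 0, 2, 6, 4, 7, 5, 3, 8]
After 12 (swap(2, 6)): [1, 0, 5, 6, 4, 7, 2, 3, 8]

Answer: 6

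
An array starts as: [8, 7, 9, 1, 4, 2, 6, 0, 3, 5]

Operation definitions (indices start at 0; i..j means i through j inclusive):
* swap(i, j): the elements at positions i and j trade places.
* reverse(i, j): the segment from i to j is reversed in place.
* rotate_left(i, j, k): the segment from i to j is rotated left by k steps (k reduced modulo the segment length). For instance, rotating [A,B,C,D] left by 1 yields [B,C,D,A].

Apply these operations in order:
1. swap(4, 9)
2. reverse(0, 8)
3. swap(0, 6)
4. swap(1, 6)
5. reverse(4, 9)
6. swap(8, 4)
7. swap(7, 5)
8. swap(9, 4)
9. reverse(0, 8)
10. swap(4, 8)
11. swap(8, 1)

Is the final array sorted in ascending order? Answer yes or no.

Answer: no

Derivation:
After 1 (swap(4, 9)): [8, 7, 9, 1, 5, 2, 6, 0, 3, 4]
After 2 (reverse(0, 8)): [3, 0, 6, 2, 5, 1, 9, 7, 8, 4]
After 3 (swap(0, 6)): [9, 0, 6, 2, 5, 1, 3, 7, 8, 4]
After 4 (swap(1, 6)): [9, 3, 6, 2, 5, 1, 0, 7, 8, 4]
After 5 (reverse(4, 9)): [9, 3, 6, 2, 4, 8, 7, 0, 1, 5]
After 6 (swap(8, 4)): [9, 3, 6, 2, 1, 8, 7, 0, 4, 5]
After 7 (swap(7, 5)): [9, 3, 6, 2, 1, 0, 7, 8, 4, 5]
After 8 (swap(9, 4)): [9, 3, 6, 2, 5, 0, 7, 8, 4, 1]
After 9 (reverse(0, 8)): [4, 8, 7, 0, 5, 2, 6, 3, 9, 1]
After 10 (swap(4, 8)): [4, 8, 7, 0, 9, 2, 6, 3, 5, 1]
After 11 (swap(8, 1)): [4, 5, 7, 0, 9, 2, 6, 3, 8, 1]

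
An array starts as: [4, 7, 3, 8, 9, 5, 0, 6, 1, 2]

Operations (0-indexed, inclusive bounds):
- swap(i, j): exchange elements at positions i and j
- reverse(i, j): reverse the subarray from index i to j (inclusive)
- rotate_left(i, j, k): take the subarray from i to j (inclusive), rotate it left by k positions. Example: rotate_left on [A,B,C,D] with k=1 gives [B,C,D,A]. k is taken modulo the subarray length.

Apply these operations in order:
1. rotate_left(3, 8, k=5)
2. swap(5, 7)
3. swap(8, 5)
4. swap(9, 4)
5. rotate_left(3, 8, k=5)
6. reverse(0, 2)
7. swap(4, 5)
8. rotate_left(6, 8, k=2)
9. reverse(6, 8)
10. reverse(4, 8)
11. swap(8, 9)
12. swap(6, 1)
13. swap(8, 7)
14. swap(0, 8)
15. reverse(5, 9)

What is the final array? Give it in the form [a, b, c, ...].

After 1 (rotate_left(3, 8, k=5)): [4, 7, 3, 1, 8, 9, 5, 0, 6, 2]
After 2 (swap(5, 7)): [4, 7, 3, 1, 8, 0, 5, 9, 6, 2]
After 3 (swap(8, 5)): [4, 7, 3, 1, 8, 6, 5, 9, 0, 2]
After 4 (swap(9, 4)): [4, 7, 3, 1, 2, 6, 5, 9, 0, 8]
After 5 (rotate_left(3, 8, k=5)): [4, 7, 3, 0, 1, 2, 6, 5, 9, 8]
After 6 (reverse(0, 2)): [3, 7, 4, 0, 1, 2, 6, 5, 9, 8]
After 7 (swap(4, 5)): [3, 7, 4, 0, 2, 1, 6, 5, 9, 8]
After 8 (rotate_left(6, 8, k=2)): [3, 7, 4, 0, 2, 1, 9, 6, 5, 8]
After 9 (reverse(6, 8)): [3, 7, 4, 0, 2, 1, 5, 6, 9, 8]
After 10 (reverse(4, 8)): [3, 7, 4, 0, 9, 6, 5, 1, 2, 8]
After 11 (swap(8, 9)): [3, 7, 4, 0, 9, 6, 5, 1, 8, 2]
After 12 (swap(6, 1)): [3, 5, 4, 0, 9, 6, 7, 1, 8, 2]
After 13 (swap(8, 7)): [3, 5, 4, 0, 9, 6, 7, 8, 1, 2]
After 14 (swap(0, 8)): [1, 5, 4, 0, 9, 6, 7, 8, 3, 2]
After 15 (reverse(5, 9)): [1, 5, 4, 0, 9, 2, 3, 8, 7, 6]

Answer: [1, 5, 4, 0, 9, 2, 3, 8, 7, 6]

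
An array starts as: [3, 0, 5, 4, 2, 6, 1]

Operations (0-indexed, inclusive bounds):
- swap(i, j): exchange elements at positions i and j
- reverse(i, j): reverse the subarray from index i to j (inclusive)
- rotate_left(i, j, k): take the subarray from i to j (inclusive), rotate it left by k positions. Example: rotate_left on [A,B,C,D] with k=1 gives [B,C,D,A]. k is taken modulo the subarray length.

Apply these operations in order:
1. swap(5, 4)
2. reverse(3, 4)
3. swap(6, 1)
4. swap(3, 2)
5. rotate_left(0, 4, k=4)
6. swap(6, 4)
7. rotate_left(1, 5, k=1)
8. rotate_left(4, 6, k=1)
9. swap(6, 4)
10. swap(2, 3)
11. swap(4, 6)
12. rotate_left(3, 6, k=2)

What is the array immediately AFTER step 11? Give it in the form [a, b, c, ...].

Answer: [4, 1, 0, 6, 3, 5, 2]

Derivation:
After 1 (swap(5, 4)): [3, 0, 5, 4, 6, 2, 1]
After 2 (reverse(3, 4)): [3, 0, 5, 6, 4, 2, 1]
After 3 (swap(6, 1)): [3, 1, 5, 6, 4, 2, 0]
After 4 (swap(3, 2)): [3, 1, 6, 5, 4, 2, 0]
After 5 (rotate_left(0, 4, k=4)): [4, 3, 1, 6, 5, 2, 0]
After 6 (swap(6, 4)): [4, 3, 1, 6, 0, 2, 5]
After 7 (rotate_left(1, 5, k=1)): [4, 1, 6, 0, 2, 3, 5]
After 8 (rotate_left(4, 6, k=1)): [4, 1, 6, 0, 3, 5, 2]
After 9 (swap(6, 4)): [4, 1, 6, 0, 2, 5, 3]
After 10 (swap(2, 3)): [4, 1, 0, 6, 2, 5, 3]
After 11 (swap(4, 6)): [4, 1, 0, 6, 3, 5, 2]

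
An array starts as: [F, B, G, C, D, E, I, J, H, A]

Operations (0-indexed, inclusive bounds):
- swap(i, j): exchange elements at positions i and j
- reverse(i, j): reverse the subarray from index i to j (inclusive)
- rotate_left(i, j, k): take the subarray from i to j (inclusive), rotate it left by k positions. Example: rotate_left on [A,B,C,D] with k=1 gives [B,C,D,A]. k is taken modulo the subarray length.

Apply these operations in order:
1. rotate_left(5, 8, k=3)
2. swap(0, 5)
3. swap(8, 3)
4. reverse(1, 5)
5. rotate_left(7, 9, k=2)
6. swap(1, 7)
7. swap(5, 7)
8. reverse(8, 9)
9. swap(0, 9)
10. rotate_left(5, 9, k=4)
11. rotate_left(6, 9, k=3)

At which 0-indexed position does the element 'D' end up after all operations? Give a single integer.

After 1 (rotate_left(5, 8, k=3)): [F, B, G, C, D, H, E, I, J, A]
After 2 (swap(0, 5)): [H, B, G, C, D, F, E, I, J, A]
After 3 (swap(8, 3)): [H, B, G, J, D, F, E, I, C, A]
After 4 (reverse(1, 5)): [H, F, D, J, G, B, E, I, C, A]
After 5 (rotate_left(7, 9, k=2)): [H, F, D, J, G, B, E, A, I, C]
After 6 (swap(1, 7)): [H, A, D, J, G, B, E, F, I, C]
After 7 (swap(5, 7)): [H, A, D, J, G, F, E, B, I, C]
After 8 (reverse(8, 9)): [H, A, D, J, G, F, E, B, C, I]
After 9 (swap(0, 9)): [I, A, D, J, G, F, E, B, C, H]
After 10 (rotate_left(5, 9, k=4)): [I, A, D, J, G, H, F, E, B, C]
After 11 (rotate_left(6, 9, k=3)): [I, A, D, J, G, H, C, F, E, B]

Answer: 2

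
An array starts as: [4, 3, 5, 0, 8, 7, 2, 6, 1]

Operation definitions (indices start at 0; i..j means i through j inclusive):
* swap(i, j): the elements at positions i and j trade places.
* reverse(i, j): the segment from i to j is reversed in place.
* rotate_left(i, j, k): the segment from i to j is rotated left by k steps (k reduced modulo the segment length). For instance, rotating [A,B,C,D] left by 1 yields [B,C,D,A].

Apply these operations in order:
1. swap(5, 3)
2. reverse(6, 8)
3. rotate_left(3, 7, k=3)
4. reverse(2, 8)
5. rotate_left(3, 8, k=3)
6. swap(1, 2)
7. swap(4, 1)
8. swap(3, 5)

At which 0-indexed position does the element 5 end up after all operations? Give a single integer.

After 1 (swap(5, 3)): [4, 3, 5, 7, 8, 0, 2, 6, 1]
After 2 (reverse(6, 8)): [4, 3, 5, 7, 8, 0, 1, 6, 2]
After 3 (rotate_left(3, 7, k=3)): [4, 3, 5, 1, 6, 7, 8, 0, 2]
After 4 (reverse(2, 8)): [4, 3, 2, 0, 8, 7, 6, 1, 5]
After 5 (rotate_left(3, 8, k=3)): [4, 3, 2, 6, 1, 5, 0, 8, 7]
After 6 (swap(1, 2)): [4, 2, 3, 6, 1, 5, 0, 8, 7]
After 7 (swap(4, 1)): [4, 1, 3, 6, 2, 5, 0, 8, 7]
After 8 (swap(3, 5)): [4, 1, 3, 5, 2, 6, 0, 8, 7]

Answer: 3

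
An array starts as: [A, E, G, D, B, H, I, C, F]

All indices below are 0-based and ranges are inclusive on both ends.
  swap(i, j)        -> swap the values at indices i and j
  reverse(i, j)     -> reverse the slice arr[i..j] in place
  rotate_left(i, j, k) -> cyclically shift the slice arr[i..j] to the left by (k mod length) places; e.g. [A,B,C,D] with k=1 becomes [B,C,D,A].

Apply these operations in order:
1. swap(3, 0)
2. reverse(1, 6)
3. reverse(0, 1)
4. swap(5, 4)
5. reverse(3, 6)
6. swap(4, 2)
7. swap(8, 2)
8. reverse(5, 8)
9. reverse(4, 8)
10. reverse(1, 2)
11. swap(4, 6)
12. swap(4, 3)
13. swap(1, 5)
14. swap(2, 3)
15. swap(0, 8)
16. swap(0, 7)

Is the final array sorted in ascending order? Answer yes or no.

Answer: yes

Derivation:
After 1 (swap(3, 0)): [D, E, G, A, B, H, I, C, F]
After 2 (reverse(1, 6)): [D, I, H, B, A, G, E, C, F]
After 3 (reverse(0, 1)): [I, D, H, B, A, G, E, C, F]
After 4 (swap(5, 4)): [I, D, H, B, G, A, E, C, F]
After 5 (reverse(3, 6)): [I, D, H, E, A, G, B, C, F]
After 6 (swap(4, 2)): [I, D, A, E, H, G, B, C, F]
After 7 (swap(8, 2)): [I, D, F, E, H, G, B, C, A]
After 8 (reverse(5, 8)): [I, D, F, E, H, A, C, B, G]
After 9 (reverse(4, 8)): [I, D, F, E, G, B, C, A, H]
After 10 (reverse(1, 2)): [I, F, D, E, G, B, C, A, H]
After 11 (swap(4, 6)): [I, F, D, E, C, B, G, A, H]
After 12 (swap(4, 3)): [I, F, D, C, E, B, G, A, H]
After 13 (swap(1, 5)): [I, B, D, C, E, F, G, A, H]
After 14 (swap(2, 3)): [I, B, C, D, E, F, G, A, H]
After 15 (swap(0, 8)): [H, B, C, D, E, F, G, A, I]
After 16 (swap(0, 7)): [A, B, C, D, E, F, G, H, I]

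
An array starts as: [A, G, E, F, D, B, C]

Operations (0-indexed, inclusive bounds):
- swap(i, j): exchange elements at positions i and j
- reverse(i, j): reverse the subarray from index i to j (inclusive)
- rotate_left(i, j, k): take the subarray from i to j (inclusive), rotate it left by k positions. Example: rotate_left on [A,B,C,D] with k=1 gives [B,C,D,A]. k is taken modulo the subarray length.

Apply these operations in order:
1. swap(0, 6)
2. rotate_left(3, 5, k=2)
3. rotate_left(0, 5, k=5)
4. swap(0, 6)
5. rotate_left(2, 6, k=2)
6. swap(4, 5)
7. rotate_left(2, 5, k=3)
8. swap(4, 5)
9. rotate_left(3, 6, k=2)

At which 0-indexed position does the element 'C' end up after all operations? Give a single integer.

After 1 (swap(0, 6)): [C, G, E, F, D, B, A]
After 2 (rotate_left(3, 5, k=2)): [C, G, E, B, F, D, A]
After 3 (rotate_left(0, 5, k=5)): [D, C, G, E, B, F, A]
After 4 (swap(0, 6)): [A, C, G, E, B, F, D]
After 5 (rotate_left(2, 6, k=2)): [A, C, B, F, D, G, E]
After 6 (swap(4, 5)): [A, C, B, F, G, D, E]
After 7 (rotate_left(2, 5, k=3)): [A, C, D, B, F, G, E]
After 8 (swap(4, 5)): [A, C, D, B, G, F, E]
After 9 (rotate_left(3, 6, k=2)): [A, C, D, F, E, B, G]

Answer: 1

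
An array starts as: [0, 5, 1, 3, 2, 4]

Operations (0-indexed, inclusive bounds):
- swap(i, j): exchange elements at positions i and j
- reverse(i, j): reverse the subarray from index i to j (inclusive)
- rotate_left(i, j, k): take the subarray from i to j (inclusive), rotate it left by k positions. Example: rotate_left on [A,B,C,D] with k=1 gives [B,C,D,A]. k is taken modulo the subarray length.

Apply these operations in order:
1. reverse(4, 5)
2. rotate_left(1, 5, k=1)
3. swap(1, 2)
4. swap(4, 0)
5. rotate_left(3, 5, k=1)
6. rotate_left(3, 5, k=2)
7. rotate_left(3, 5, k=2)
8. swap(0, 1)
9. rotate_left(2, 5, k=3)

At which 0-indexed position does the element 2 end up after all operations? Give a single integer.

After 1 (reverse(4, 5)): [0, 5, 1, 3, 4, 2]
After 2 (rotate_left(1, 5, k=1)): [0, 1, 3, 4, 2, 5]
After 3 (swap(1, 2)): [0, 3, 1, 4, 2, 5]
After 4 (swap(4, 0)): [2, 3, 1, 4, 0, 5]
After 5 (rotate_left(3, 5, k=1)): [2, 3, 1, 0, 5, 4]
After 6 (rotate_left(3, 5, k=2)): [2, 3, 1, 4, 0, 5]
After 7 (rotate_left(3, 5, k=2)): [2, 3, 1, 5, 4, 0]
After 8 (swap(0, 1)): [3, 2, 1, 5, 4, 0]
After 9 (rotate_left(2, 5, k=3)): [3, 2, 0, 1, 5, 4]

Answer: 1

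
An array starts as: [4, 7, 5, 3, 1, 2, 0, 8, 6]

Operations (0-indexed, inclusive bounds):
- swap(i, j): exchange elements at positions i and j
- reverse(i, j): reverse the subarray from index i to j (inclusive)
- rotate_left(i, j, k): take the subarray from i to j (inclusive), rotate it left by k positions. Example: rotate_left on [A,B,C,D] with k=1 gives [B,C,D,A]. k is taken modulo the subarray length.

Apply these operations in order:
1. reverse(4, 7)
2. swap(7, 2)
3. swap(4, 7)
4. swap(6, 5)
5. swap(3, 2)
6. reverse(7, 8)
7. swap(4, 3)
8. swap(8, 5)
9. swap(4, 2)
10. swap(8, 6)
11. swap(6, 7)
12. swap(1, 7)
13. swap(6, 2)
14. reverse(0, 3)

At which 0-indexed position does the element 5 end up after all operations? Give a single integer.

After 1 (reverse(4, 7)): [4, 7, 5, 3, 8, 0, 2, 1, 6]
After 2 (swap(7, 2)): [4, 7, 1, 3, 8, 0, 2, 5, 6]
After 3 (swap(4, 7)): [4, 7, 1, 3, 5, 0, 2, 8, 6]
After 4 (swap(6, 5)): [4, 7, 1, 3, 5, 2, 0, 8, 6]
After 5 (swap(3, 2)): [4, 7, 3, 1, 5, 2, 0, 8, 6]
After 6 (reverse(7, 8)): [4, 7, 3, 1, 5, 2, 0, 6, 8]
After 7 (swap(4, 3)): [4, 7, 3, 5, 1, 2, 0, 6, 8]
After 8 (swap(8, 5)): [4, 7, 3, 5, 1, 8, 0, 6, 2]
After 9 (swap(4, 2)): [4, 7, 1, 5, 3, 8, 0, 6, 2]
After 10 (swap(8, 6)): [4, 7, 1, 5, 3, 8, 2, 6, 0]
After 11 (swap(6, 7)): [4, 7, 1, 5, 3, 8, 6, 2, 0]
After 12 (swap(1, 7)): [4, 2, 1, 5, 3, 8, 6, 7, 0]
After 13 (swap(6, 2)): [4, 2, 6, 5, 3, 8, 1, 7, 0]
After 14 (reverse(0, 3)): [5, 6, 2, 4, 3, 8, 1, 7, 0]

Answer: 0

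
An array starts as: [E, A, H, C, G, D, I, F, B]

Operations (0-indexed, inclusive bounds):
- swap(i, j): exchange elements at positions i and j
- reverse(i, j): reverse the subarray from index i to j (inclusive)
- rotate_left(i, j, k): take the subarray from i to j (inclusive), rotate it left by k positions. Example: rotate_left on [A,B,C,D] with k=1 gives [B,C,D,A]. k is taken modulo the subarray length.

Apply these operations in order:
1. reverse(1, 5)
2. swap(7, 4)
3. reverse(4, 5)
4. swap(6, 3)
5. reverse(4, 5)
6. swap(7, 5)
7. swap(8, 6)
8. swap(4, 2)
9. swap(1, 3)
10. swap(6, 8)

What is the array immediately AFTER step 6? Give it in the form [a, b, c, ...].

After 1 (reverse(1, 5)): [E, D, G, C, H, A, I, F, B]
After 2 (swap(7, 4)): [E, D, G, C, F, A, I, H, B]
After 3 (reverse(4, 5)): [E, D, G, C, A, F, I, H, B]
After 4 (swap(6, 3)): [E, D, G, I, A, F, C, H, B]
After 5 (reverse(4, 5)): [E, D, G, I, F, A, C, H, B]
After 6 (swap(7, 5)): [E, D, G, I, F, H, C, A, B]

Answer: [E, D, G, I, F, H, C, A, B]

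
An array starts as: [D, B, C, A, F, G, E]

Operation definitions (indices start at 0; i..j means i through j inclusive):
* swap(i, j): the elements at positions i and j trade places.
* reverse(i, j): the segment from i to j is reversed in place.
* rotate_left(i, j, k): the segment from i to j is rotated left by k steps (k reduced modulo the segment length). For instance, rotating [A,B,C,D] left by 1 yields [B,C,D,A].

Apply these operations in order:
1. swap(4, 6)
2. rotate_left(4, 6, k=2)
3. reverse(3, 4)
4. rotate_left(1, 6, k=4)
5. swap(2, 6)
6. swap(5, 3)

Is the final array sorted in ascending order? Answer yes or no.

Answer: no

Derivation:
After 1 (swap(4, 6)): [D, B, C, A, E, G, F]
After 2 (rotate_left(4, 6, k=2)): [D, B, C, A, F, E, G]
After 3 (reverse(3, 4)): [D, B, C, F, A, E, G]
After 4 (rotate_left(1, 6, k=4)): [D, E, G, B, C, F, A]
After 5 (swap(2, 6)): [D, E, A, B, C, F, G]
After 6 (swap(5, 3)): [D, E, A, F, C, B, G]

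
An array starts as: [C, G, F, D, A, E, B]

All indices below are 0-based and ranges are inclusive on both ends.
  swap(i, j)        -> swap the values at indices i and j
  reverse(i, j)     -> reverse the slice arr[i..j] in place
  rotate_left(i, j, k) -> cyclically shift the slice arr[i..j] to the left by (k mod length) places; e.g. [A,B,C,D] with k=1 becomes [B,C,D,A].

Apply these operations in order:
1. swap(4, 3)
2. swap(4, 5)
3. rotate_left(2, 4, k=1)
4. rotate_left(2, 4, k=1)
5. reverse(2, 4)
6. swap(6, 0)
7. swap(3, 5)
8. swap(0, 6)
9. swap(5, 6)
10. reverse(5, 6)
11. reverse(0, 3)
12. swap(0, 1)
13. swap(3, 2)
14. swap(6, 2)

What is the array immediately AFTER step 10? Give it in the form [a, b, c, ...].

After 1 (swap(4, 3)): [C, G, F, A, D, E, B]
After 2 (swap(4, 5)): [C, G, F, A, E, D, B]
After 3 (rotate_left(2, 4, k=1)): [C, G, A, E, F, D, B]
After 4 (rotate_left(2, 4, k=1)): [C, G, E, F, A, D, B]
After 5 (reverse(2, 4)): [C, G, A, F, E, D, B]
After 6 (swap(6, 0)): [B, G, A, F, E, D, C]
After 7 (swap(3, 5)): [B, G, A, D, E, F, C]
After 8 (swap(0, 6)): [C, G, A, D, E, F, B]
After 9 (swap(5, 6)): [C, G, A, D, E, B, F]
After 10 (reverse(5, 6)): [C, G, A, D, E, F, B]

Answer: [C, G, A, D, E, F, B]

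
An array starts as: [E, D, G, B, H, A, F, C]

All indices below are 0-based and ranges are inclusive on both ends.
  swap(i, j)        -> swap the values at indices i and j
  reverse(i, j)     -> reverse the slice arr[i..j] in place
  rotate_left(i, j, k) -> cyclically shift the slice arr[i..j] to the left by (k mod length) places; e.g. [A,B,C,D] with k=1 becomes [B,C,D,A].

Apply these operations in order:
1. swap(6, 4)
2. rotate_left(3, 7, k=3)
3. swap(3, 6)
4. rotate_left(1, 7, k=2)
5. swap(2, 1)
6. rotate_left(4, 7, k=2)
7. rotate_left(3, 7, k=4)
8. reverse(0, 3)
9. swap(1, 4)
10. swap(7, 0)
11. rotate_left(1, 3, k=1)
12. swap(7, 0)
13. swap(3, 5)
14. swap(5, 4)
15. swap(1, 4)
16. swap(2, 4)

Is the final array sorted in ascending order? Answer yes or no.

Answer: yes

Derivation:
After 1 (swap(6, 4)): [E, D, G, B, F, A, H, C]
After 2 (rotate_left(3, 7, k=3)): [E, D, G, H, C, B, F, A]
After 3 (swap(3, 6)): [E, D, G, F, C, B, H, A]
After 4 (rotate_left(1, 7, k=2)): [E, F, C, B, H, A, D, G]
After 5 (swap(2, 1)): [E, C, F, B, H, A, D, G]
After 6 (rotate_left(4, 7, k=2)): [E, C, F, B, D, G, H, A]
After 7 (rotate_left(3, 7, k=4)): [E, C, F, A, B, D, G, H]
After 8 (reverse(0, 3)): [A, F, C, E, B, D, G, H]
After 9 (swap(1, 4)): [A, B, C, E, F, D, G, H]
After 10 (swap(7, 0)): [H, B, C, E, F, D, G, A]
After 11 (rotate_left(1, 3, k=1)): [H, C, E, B, F, D, G, A]
After 12 (swap(7, 0)): [A, C, E, B, F, D, G, H]
After 13 (swap(3, 5)): [A, C, E, D, F, B, G, H]
After 14 (swap(5, 4)): [A, C, E, D, B, F, G, H]
After 15 (swap(1, 4)): [A, B, E, D, C, F, G, H]
After 16 (swap(2, 4)): [A, B, C, D, E, F, G, H]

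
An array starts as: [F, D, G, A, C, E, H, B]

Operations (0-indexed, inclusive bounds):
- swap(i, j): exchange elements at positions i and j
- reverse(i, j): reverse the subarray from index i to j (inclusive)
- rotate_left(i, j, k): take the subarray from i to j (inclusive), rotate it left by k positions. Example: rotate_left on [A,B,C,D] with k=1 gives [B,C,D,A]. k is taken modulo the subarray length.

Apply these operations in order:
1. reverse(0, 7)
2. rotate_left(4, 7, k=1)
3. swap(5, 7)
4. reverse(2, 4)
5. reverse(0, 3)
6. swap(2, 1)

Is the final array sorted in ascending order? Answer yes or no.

Answer: no

Derivation:
After 1 (reverse(0, 7)): [B, H, E, C, A, G, D, F]
After 2 (rotate_left(4, 7, k=1)): [B, H, E, C, G, D, F, A]
After 3 (swap(5, 7)): [B, H, E, C, G, A, F, D]
After 4 (reverse(2, 4)): [B, H, G, C, E, A, F, D]
After 5 (reverse(0, 3)): [C, G, H, B, E, A, F, D]
After 6 (swap(2, 1)): [C, H, G, B, E, A, F, D]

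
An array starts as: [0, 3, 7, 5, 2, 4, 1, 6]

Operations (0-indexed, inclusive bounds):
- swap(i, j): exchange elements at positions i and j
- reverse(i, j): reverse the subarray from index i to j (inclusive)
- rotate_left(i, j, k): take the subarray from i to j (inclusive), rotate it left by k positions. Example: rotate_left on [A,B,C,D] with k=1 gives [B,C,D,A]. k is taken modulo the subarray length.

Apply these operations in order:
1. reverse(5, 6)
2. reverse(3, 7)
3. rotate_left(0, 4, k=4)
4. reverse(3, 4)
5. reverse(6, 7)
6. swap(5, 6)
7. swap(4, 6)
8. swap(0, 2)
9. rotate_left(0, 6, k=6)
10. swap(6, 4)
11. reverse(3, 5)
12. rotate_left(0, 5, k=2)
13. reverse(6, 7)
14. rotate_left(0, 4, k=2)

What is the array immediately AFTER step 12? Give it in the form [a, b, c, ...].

Answer: [0, 1, 5, 4, 7, 3, 6, 2]

Derivation:
After 1 (reverse(5, 6)): [0, 3, 7, 5, 2, 1, 4, 6]
After 2 (reverse(3, 7)): [0, 3, 7, 6, 4, 1, 2, 5]
After 3 (rotate_left(0, 4, k=4)): [4, 0, 3, 7, 6, 1, 2, 5]
After 4 (reverse(3, 4)): [4, 0, 3, 6, 7, 1, 2, 5]
After 5 (reverse(6, 7)): [4, 0, 3, 6, 7, 1, 5, 2]
After 6 (swap(5, 6)): [4, 0, 3, 6, 7, 5, 1, 2]
After 7 (swap(4, 6)): [4, 0, 3, 6, 1, 5, 7, 2]
After 8 (swap(0, 2)): [3, 0, 4, 6, 1, 5, 7, 2]
After 9 (rotate_left(0, 6, k=6)): [7, 3, 0, 4, 6, 1, 5, 2]
After 10 (swap(6, 4)): [7, 3, 0, 4, 5, 1, 6, 2]
After 11 (reverse(3, 5)): [7, 3, 0, 1, 5, 4, 6, 2]
After 12 (rotate_left(0, 5, k=2)): [0, 1, 5, 4, 7, 3, 6, 2]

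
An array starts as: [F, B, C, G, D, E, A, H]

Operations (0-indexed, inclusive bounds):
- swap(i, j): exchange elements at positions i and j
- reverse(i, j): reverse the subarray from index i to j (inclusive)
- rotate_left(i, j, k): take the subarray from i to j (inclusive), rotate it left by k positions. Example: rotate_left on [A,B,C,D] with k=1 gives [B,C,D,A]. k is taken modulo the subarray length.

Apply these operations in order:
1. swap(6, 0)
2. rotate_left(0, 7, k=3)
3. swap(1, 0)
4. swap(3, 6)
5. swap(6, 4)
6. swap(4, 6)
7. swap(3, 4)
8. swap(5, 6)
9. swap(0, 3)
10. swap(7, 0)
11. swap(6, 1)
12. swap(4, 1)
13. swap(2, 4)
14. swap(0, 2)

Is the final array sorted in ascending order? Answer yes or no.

After 1 (swap(6, 0)): [A, B, C, G, D, E, F, H]
After 2 (rotate_left(0, 7, k=3)): [G, D, E, F, H, A, B, C]
After 3 (swap(1, 0)): [D, G, E, F, H, A, B, C]
After 4 (swap(3, 6)): [D, G, E, B, H, A, F, C]
After 5 (swap(6, 4)): [D, G, E, B, F, A, H, C]
After 6 (swap(4, 6)): [D, G, E, B, H, A, F, C]
After 7 (swap(3, 4)): [D, G, E, H, B, A, F, C]
After 8 (swap(5, 6)): [D, G, E, H, B, F, A, C]
After 9 (swap(0, 3)): [H, G, E, D, B, F, A, C]
After 10 (swap(7, 0)): [C, G, E, D, B, F, A, H]
After 11 (swap(6, 1)): [C, A, E, D, B, F, G, H]
After 12 (swap(4, 1)): [C, B, E, D, A, F, G, H]
After 13 (swap(2, 4)): [C, B, A, D, E, F, G, H]
After 14 (swap(0, 2)): [A, B, C, D, E, F, G, H]

Answer: yes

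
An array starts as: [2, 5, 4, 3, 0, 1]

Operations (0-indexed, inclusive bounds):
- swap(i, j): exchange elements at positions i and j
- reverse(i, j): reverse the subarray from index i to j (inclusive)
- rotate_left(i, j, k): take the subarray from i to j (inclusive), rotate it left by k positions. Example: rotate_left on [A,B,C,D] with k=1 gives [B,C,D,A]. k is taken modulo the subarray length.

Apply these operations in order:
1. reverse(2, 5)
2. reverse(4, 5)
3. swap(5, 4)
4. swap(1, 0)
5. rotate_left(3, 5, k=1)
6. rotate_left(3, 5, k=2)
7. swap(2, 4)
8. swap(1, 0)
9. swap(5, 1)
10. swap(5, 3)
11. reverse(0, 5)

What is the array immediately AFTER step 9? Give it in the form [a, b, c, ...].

Answer: [2, 4, 3, 0, 1, 5]

Derivation:
After 1 (reverse(2, 5)): [2, 5, 1, 0, 3, 4]
After 2 (reverse(4, 5)): [2, 5, 1, 0, 4, 3]
After 3 (swap(5, 4)): [2, 5, 1, 0, 3, 4]
After 4 (swap(1, 0)): [5, 2, 1, 0, 3, 4]
After 5 (rotate_left(3, 5, k=1)): [5, 2, 1, 3, 4, 0]
After 6 (rotate_left(3, 5, k=2)): [5, 2, 1, 0, 3, 4]
After 7 (swap(2, 4)): [5, 2, 3, 0, 1, 4]
After 8 (swap(1, 0)): [2, 5, 3, 0, 1, 4]
After 9 (swap(5, 1)): [2, 4, 3, 0, 1, 5]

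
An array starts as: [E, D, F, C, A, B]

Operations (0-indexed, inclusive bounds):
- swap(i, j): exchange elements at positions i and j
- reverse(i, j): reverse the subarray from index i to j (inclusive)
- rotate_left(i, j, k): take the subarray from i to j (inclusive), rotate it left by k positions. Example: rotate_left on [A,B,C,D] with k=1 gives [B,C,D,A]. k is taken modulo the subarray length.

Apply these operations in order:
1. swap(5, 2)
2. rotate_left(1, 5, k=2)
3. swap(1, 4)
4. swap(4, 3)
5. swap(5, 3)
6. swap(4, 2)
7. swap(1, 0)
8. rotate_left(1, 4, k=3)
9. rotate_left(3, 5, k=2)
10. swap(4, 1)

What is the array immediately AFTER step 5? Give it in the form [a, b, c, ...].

Answer: [E, D, A, B, F, C]

Derivation:
After 1 (swap(5, 2)): [E, D, B, C, A, F]
After 2 (rotate_left(1, 5, k=2)): [E, C, A, F, D, B]
After 3 (swap(1, 4)): [E, D, A, F, C, B]
After 4 (swap(4, 3)): [E, D, A, C, F, B]
After 5 (swap(5, 3)): [E, D, A, B, F, C]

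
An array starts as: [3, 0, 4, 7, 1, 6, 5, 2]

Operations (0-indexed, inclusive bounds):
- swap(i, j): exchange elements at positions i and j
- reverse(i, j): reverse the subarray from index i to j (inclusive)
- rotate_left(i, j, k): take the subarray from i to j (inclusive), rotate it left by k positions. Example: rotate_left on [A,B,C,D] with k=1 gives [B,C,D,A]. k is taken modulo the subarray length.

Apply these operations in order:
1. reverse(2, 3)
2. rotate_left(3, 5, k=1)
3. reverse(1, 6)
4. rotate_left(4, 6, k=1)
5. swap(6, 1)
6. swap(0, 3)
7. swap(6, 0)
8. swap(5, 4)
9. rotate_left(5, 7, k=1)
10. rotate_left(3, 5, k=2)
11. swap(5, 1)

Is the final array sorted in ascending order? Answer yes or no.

Answer: no

Derivation:
After 1 (reverse(2, 3)): [3, 0, 7, 4, 1, 6, 5, 2]
After 2 (rotate_left(3, 5, k=1)): [3, 0, 7, 1, 6, 4, 5, 2]
After 3 (reverse(1, 6)): [3, 5, 4, 6, 1, 7, 0, 2]
After 4 (rotate_left(4, 6, k=1)): [3, 5, 4, 6, 7, 0, 1, 2]
After 5 (swap(6, 1)): [3, 1, 4, 6, 7, 0, 5, 2]
After 6 (swap(0, 3)): [6, 1, 4, 3, 7, 0, 5, 2]
After 7 (swap(6, 0)): [5, 1, 4, 3, 7, 0, 6, 2]
After 8 (swap(5, 4)): [5, 1, 4, 3, 0, 7, 6, 2]
After 9 (rotate_left(5, 7, k=1)): [5, 1, 4, 3, 0, 6, 2, 7]
After 10 (rotate_left(3, 5, k=2)): [5, 1, 4, 6, 3, 0, 2, 7]
After 11 (swap(5, 1)): [5, 0, 4, 6, 3, 1, 2, 7]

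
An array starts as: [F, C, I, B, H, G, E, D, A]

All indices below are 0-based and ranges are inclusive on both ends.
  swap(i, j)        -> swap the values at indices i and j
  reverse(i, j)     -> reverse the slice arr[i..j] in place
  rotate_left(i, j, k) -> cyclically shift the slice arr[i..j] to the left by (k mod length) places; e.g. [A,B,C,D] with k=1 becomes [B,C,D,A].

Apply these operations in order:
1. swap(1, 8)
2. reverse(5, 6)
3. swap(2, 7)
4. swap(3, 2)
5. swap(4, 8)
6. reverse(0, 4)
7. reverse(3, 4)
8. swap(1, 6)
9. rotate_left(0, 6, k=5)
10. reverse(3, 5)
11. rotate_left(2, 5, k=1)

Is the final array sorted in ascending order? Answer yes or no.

After 1 (swap(1, 8)): [F, A, I, B, H, G, E, D, C]
After 2 (reverse(5, 6)): [F, A, I, B, H, E, G, D, C]
After 3 (swap(2, 7)): [F, A, D, B, H, E, G, I, C]
After 4 (swap(3, 2)): [F, A, B, D, H, E, G, I, C]
After 5 (swap(4, 8)): [F, A, B, D, C, E, G, I, H]
After 6 (reverse(0, 4)): [C, D, B, A, F, E, G, I, H]
After 7 (reverse(3, 4)): [C, D, B, F, A, E, G, I, H]
After 8 (swap(1, 6)): [C, G, B, F, A, E, D, I, H]
After 9 (rotate_left(0, 6, k=5)): [E, D, C, G, B, F, A, I, H]
After 10 (reverse(3, 5)): [E, D, C, F, B, G, A, I, H]
After 11 (rotate_left(2, 5, k=1)): [E, D, F, B, G, C, A, I, H]

Answer: no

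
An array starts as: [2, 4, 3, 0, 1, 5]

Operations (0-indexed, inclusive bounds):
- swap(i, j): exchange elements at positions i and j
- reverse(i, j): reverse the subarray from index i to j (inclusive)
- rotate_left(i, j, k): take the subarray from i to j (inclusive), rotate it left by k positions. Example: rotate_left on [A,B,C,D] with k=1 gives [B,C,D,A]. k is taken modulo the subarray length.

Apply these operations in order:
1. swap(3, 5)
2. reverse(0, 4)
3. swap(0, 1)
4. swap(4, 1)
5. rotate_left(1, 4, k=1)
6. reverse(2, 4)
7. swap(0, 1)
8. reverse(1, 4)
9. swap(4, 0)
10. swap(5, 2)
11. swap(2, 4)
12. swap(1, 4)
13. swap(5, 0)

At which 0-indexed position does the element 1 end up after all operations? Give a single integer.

After 1 (swap(3, 5)): [2, 4, 3, 5, 1, 0]
After 2 (reverse(0, 4)): [1, 5, 3, 4, 2, 0]
After 3 (swap(0, 1)): [5, 1, 3, 4, 2, 0]
After 4 (swap(4, 1)): [5, 2, 3, 4, 1, 0]
After 5 (rotate_left(1, 4, k=1)): [5, 3, 4, 1, 2, 0]
After 6 (reverse(2, 4)): [5, 3, 2, 1, 4, 0]
After 7 (swap(0, 1)): [3, 5, 2, 1, 4, 0]
After 8 (reverse(1, 4)): [3, 4, 1, 2, 5, 0]
After 9 (swap(4, 0)): [5, 4, 1, 2, 3, 0]
After 10 (swap(5, 2)): [5, 4, 0, 2, 3, 1]
After 11 (swap(2, 4)): [5, 4, 3, 2, 0, 1]
After 12 (swap(1, 4)): [5, 0, 3, 2, 4, 1]
After 13 (swap(5, 0)): [1, 0, 3, 2, 4, 5]

Answer: 0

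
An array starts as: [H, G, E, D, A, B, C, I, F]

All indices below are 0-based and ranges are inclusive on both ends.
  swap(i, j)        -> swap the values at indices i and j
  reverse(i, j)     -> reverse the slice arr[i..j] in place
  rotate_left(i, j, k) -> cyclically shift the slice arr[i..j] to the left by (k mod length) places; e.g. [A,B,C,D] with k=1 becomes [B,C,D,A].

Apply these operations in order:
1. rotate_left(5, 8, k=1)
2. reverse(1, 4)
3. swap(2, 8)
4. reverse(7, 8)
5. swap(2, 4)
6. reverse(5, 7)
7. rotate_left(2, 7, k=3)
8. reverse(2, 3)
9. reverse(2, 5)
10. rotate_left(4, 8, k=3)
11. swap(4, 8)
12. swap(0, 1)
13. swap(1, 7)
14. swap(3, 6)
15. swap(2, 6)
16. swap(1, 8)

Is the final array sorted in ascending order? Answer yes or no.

After 1 (rotate_left(5, 8, k=1)): [H, G, E, D, A, C, I, F, B]
After 2 (reverse(1, 4)): [H, A, D, E, G, C, I, F, B]
After 3 (swap(2, 8)): [H, A, B, E, G, C, I, F, D]
After 4 (reverse(7, 8)): [H, A, B, E, G, C, I, D, F]
After 5 (swap(2, 4)): [H, A, G, E, B, C, I, D, F]
After 6 (reverse(5, 7)): [H, A, G, E, B, D, I, C, F]
After 7 (rotate_left(2, 7, k=3)): [H, A, D, I, C, G, E, B, F]
After 8 (reverse(2, 3)): [H, A, I, D, C, G, E, B, F]
After 9 (reverse(2, 5)): [H, A, G, C, D, I, E, B, F]
After 10 (rotate_left(4, 8, k=3)): [H, A, G, C, B, F, D, I, E]
After 11 (swap(4, 8)): [H, A, G, C, E, F, D, I, B]
After 12 (swap(0, 1)): [A, H, G, C, E, F, D, I, B]
After 13 (swap(1, 7)): [A, I, G, C, E, F, D, H, B]
After 14 (swap(3, 6)): [A, I, G, D, E, F, C, H, B]
After 15 (swap(2, 6)): [A, I, C, D, E, F, G, H, B]
After 16 (swap(1, 8)): [A, B, C, D, E, F, G, H, I]

Answer: yes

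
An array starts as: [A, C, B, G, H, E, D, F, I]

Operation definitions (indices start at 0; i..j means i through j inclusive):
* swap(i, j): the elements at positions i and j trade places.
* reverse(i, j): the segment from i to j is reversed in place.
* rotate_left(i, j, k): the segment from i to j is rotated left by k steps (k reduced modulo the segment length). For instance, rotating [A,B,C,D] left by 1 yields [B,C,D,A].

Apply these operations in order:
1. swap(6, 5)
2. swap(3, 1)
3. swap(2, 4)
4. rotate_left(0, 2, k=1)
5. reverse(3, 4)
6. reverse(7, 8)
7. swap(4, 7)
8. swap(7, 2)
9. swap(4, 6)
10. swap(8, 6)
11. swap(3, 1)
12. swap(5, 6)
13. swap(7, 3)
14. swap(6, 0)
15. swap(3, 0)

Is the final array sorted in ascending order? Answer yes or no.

After 1 (swap(6, 5)): [A, C, B, G, H, D, E, F, I]
After 2 (swap(3, 1)): [A, G, B, C, H, D, E, F, I]
After 3 (swap(2, 4)): [A, G, H, C, B, D, E, F, I]
After 4 (rotate_left(0, 2, k=1)): [G, H, A, C, B, D, E, F, I]
After 5 (reverse(3, 4)): [G, H, A, B, C, D, E, F, I]
After 6 (reverse(7, 8)): [G, H, A, B, C, D, E, I, F]
After 7 (swap(4, 7)): [G, H, A, B, I, D, E, C, F]
After 8 (swap(7, 2)): [G, H, C, B, I, D, E, A, F]
After 9 (swap(4, 6)): [G, H, C, B, E, D, I, A, F]
After 10 (swap(8, 6)): [G, H, C, B, E, D, F, A, I]
After 11 (swap(3, 1)): [G, B, C, H, E, D, F, A, I]
After 12 (swap(5, 6)): [G, B, C, H, E, F, D, A, I]
After 13 (swap(7, 3)): [G, B, C, A, E, F, D, H, I]
After 14 (swap(6, 0)): [D, B, C, A, E, F, G, H, I]
After 15 (swap(3, 0)): [A, B, C, D, E, F, G, H, I]

Answer: yes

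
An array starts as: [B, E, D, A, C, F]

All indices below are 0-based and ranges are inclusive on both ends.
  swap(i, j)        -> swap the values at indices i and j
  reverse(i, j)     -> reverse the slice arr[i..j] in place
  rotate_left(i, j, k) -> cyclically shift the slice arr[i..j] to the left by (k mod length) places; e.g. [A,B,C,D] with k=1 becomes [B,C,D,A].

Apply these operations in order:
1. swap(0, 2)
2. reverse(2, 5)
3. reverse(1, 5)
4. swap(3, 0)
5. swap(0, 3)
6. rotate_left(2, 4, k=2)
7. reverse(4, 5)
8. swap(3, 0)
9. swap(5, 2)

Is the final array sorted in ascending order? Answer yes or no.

Answer: yes

Derivation:
After 1 (swap(0, 2)): [D, E, B, A, C, F]
After 2 (reverse(2, 5)): [D, E, F, C, A, B]
After 3 (reverse(1, 5)): [D, B, A, C, F, E]
After 4 (swap(3, 0)): [C, B, A, D, F, E]
After 5 (swap(0, 3)): [D, B, A, C, F, E]
After 6 (rotate_left(2, 4, k=2)): [D, B, F, A, C, E]
After 7 (reverse(4, 5)): [D, B, F, A, E, C]
After 8 (swap(3, 0)): [A, B, F, D, E, C]
After 9 (swap(5, 2)): [A, B, C, D, E, F]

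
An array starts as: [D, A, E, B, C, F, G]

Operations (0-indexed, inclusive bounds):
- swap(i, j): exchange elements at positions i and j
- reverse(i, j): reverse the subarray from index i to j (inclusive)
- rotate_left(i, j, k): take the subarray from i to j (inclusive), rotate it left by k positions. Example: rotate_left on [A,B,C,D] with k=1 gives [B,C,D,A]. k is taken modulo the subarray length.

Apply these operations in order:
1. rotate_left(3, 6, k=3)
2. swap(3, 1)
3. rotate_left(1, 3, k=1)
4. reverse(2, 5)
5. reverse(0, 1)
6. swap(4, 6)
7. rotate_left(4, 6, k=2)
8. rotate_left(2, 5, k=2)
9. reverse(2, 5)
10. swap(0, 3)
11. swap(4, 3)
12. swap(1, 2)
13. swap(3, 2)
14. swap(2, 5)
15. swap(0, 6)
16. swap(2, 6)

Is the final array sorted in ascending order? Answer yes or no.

Answer: yes

Derivation:
After 1 (rotate_left(3, 6, k=3)): [D, A, E, G, B, C, F]
After 2 (swap(3, 1)): [D, G, E, A, B, C, F]
After 3 (rotate_left(1, 3, k=1)): [D, E, A, G, B, C, F]
After 4 (reverse(2, 5)): [D, E, C, B, G, A, F]
After 5 (reverse(0, 1)): [E, D, C, B, G, A, F]
After 6 (swap(4, 6)): [E, D, C, B, F, A, G]
After 7 (rotate_left(4, 6, k=2)): [E, D, C, B, G, F, A]
After 8 (rotate_left(2, 5, k=2)): [E, D, G, F, C, B, A]
After 9 (reverse(2, 5)): [E, D, B, C, F, G, A]
After 10 (swap(0, 3)): [C, D, B, E, F, G, A]
After 11 (swap(4, 3)): [C, D, B, F, E, G, A]
After 12 (swap(1, 2)): [C, B, D, F, E, G, A]
After 13 (swap(3, 2)): [C, B, F, D, E, G, A]
After 14 (swap(2, 5)): [C, B, G, D, E, F, A]
After 15 (swap(0, 6)): [A, B, G, D, E, F, C]
After 16 (swap(2, 6)): [A, B, C, D, E, F, G]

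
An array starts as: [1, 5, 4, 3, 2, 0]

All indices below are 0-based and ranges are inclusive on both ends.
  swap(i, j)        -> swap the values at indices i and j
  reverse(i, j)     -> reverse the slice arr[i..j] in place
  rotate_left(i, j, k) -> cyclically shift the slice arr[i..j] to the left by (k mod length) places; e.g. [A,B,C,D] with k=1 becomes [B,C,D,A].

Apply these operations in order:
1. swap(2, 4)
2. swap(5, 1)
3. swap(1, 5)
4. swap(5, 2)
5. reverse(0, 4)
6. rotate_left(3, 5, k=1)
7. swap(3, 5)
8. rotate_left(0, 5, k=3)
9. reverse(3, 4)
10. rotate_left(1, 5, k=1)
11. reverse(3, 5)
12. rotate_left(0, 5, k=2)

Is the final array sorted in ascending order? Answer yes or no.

Answer: no

Derivation:
After 1 (swap(2, 4)): [1, 5, 2, 3, 4, 0]
After 2 (swap(5, 1)): [1, 0, 2, 3, 4, 5]
After 3 (swap(1, 5)): [1, 5, 2, 3, 4, 0]
After 4 (swap(5, 2)): [1, 5, 0, 3, 4, 2]
After 5 (reverse(0, 4)): [4, 3, 0, 5, 1, 2]
After 6 (rotate_left(3, 5, k=1)): [4, 3, 0, 1, 2, 5]
After 7 (swap(3, 5)): [4, 3, 0, 5, 2, 1]
After 8 (rotate_left(0, 5, k=3)): [5, 2, 1, 4, 3, 0]
After 9 (reverse(3, 4)): [5, 2, 1, 3, 4, 0]
After 10 (rotate_left(1, 5, k=1)): [5, 1, 3, 4, 0, 2]
After 11 (reverse(3, 5)): [5, 1, 3, 2, 0, 4]
After 12 (rotate_left(0, 5, k=2)): [3, 2, 0, 4, 5, 1]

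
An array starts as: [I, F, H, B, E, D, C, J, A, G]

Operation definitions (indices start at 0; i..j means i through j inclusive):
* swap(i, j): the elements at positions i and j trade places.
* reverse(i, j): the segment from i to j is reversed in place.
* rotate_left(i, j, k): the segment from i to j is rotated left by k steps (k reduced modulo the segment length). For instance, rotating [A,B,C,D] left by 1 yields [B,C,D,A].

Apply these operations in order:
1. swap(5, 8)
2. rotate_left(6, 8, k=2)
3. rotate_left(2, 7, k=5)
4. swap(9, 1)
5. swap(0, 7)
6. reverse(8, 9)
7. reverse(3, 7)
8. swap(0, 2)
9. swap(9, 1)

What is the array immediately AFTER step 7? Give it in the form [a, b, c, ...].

After 1 (swap(5, 8)): [I, F, H, B, E, A, C, J, D, G]
After 2 (rotate_left(6, 8, k=2)): [I, F, H, B, E, A, D, C, J, G]
After 3 (rotate_left(2, 7, k=5)): [I, F, C, H, B, E, A, D, J, G]
After 4 (swap(9, 1)): [I, G, C, H, B, E, A, D, J, F]
After 5 (swap(0, 7)): [D, G, C, H, B, E, A, I, J, F]
After 6 (reverse(8, 9)): [D, G, C, H, B, E, A, I, F, J]
After 7 (reverse(3, 7)): [D, G, C, I, A, E, B, H, F, J]

Answer: [D, G, C, I, A, E, B, H, F, J]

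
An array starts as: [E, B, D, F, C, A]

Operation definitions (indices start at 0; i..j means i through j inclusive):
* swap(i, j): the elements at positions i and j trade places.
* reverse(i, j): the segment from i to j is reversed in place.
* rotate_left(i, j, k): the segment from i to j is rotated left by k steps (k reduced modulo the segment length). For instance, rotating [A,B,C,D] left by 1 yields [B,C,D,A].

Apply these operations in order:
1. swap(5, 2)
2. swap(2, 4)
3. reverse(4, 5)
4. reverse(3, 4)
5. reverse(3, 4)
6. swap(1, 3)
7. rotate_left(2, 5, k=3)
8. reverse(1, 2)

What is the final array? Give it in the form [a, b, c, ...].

After 1 (swap(5, 2)): [E, B, A, F, C, D]
After 2 (swap(2, 4)): [E, B, C, F, A, D]
After 3 (reverse(4, 5)): [E, B, C, F, D, A]
After 4 (reverse(3, 4)): [E, B, C, D, F, A]
After 5 (reverse(3, 4)): [E, B, C, F, D, A]
After 6 (swap(1, 3)): [E, F, C, B, D, A]
After 7 (rotate_left(2, 5, k=3)): [E, F, A, C, B, D]
After 8 (reverse(1, 2)): [E, A, F, C, B, D]

Answer: [E, A, F, C, B, D]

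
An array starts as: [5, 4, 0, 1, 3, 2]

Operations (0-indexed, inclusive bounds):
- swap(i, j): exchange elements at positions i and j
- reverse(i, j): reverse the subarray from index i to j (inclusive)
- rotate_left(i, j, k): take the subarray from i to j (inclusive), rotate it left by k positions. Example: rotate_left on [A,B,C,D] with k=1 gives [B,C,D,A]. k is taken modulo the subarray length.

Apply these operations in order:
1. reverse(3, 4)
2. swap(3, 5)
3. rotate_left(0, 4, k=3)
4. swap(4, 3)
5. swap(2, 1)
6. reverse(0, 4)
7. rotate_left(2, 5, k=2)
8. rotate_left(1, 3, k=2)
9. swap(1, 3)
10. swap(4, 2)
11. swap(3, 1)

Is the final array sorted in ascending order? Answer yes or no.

Answer: no

Derivation:
After 1 (reverse(3, 4)): [5, 4, 0, 3, 1, 2]
After 2 (swap(3, 5)): [5, 4, 0, 2, 1, 3]
After 3 (rotate_left(0, 4, k=3)): [2, 1, 5, 4, 0, 3]
After 4 (swap(4, 3)): [2, 1, 5, 0, 4, 3]
After 5 (swap(2, 1)): [2, 5, 1, 0, 4, 3]
After 6 (reverse(0, 4)): [4, 0, 1, 5, 2, 3]
After 7 (rotate_left(2, 5, k=2)): [4, 0, 2, 3, 1, 5]
After 8 (rotate_left(1, 3, k=2)): [4, 3, 0, 2, 1, 5]
After 9 (swap(1, 3)): [4, 2, 0, 3, 1, 5]
After 10 (swap(4, 2)): [4, 2, 1, 3, 0, 5]
After 11 (swap(3, 1)): [4, 3, 1, 2, 0, 5]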